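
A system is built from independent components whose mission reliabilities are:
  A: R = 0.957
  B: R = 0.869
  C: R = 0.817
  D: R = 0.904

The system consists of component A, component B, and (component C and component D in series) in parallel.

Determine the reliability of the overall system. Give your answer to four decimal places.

0.9985

Series (C and D): 0.817000 × 0.904000 = 0.738568
Parallel (A, B, and [0.738568]): 1 − (1 − 0.957000)(1 − 0.869000)(1 − 0.738568) = 0.9985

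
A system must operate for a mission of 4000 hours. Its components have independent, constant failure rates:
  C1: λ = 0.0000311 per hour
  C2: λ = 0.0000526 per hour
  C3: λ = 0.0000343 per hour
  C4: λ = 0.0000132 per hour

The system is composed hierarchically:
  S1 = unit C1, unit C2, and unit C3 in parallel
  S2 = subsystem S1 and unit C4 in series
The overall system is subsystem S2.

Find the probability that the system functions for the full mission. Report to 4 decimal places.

0.9459

R(C1) = exp(−0.0000311 × 4000) = 0.883027
R(C2) = exp(−0.0000526 × 4000) = 0.810260
R(C3) = exp(−0.0000343 × 4000) = 0.871796
R(C4) = exp(−0.0000132 × 4000) = 0.948570
Parallel (C1, C2, and C3): 1 − (1 − 0.883027)(1 − 0.810260)(1 − 0.871796) = 0.997155
Series ([0.997155] and C4): 0.997155 × 0.948570 = 0.9459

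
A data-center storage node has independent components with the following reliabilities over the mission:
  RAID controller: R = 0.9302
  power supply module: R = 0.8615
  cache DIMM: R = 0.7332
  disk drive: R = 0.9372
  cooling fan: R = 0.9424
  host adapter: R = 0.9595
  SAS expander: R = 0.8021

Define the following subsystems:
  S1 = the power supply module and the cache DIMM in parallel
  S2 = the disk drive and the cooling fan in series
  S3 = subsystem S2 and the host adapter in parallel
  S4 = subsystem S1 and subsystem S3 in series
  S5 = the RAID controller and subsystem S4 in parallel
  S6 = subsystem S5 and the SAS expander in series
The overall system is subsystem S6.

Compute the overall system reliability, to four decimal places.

Parallel (power supply module and cache DIMM): 1 − (1 − 0.861500)(1 − 0.733200) = 0.963048
Series (disk drive and cooling fan): 0.937200 × 0.942400 = 0.883217
Parallel ([0.883217] and host adapter): 1 − (1 − 0.883217)(1 − 0.959500) = 0.995270
Series ([0.963048] and [0.995270]): 0.963048 × 0.995270 = 0.958493
Parallel (RAID controller and [0.958493]): 1 − (1 − 0.930200)(1 − 0.958493) = 0.997103
Series ([0.997103] and SAS expander): 0.997103 × 0.802100 = 0.7998

0.7998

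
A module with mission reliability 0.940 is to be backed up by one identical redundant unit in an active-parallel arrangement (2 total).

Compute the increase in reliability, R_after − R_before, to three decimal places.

R_before = 0.940
R_after = 1 − (1 − 0.940)^2 = 0.996
ΔR = 0.996 − 0.940 = 0.056

0.056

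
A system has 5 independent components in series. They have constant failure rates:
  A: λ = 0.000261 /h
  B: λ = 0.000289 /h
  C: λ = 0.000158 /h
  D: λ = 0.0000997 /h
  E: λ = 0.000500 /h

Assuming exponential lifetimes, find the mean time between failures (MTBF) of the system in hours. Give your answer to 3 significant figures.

Series of exponential components: λ_sys = Σ λ_i
λ_sys = 0.000261 + 0.000289 + 0.000158 + 0.0000997 + 0.000500 = 1.3077e-03 /h
MTBF = 1 / λ_sys = 765 h

765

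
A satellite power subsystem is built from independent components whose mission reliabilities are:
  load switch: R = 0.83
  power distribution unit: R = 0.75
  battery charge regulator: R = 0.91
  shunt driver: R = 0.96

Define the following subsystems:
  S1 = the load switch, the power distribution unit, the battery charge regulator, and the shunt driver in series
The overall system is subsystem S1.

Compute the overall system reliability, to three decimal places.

0.544

Series (load switch, power distribution unit, battery charge regulator, and shunt driver): 0.83000 × 0.75000 × 0.91000 × 0.96000 = 0.544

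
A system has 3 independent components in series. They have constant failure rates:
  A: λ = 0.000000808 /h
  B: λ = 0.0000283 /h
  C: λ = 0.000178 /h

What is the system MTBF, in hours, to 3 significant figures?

4830

Series of exponential components: λ_sys = Σ λ_i
λ_sys = 0.000000808 + 0.0000283 + 0.000178 = 2.0711e-04 /h
MTBF = 1 / λ_sys = 4830 h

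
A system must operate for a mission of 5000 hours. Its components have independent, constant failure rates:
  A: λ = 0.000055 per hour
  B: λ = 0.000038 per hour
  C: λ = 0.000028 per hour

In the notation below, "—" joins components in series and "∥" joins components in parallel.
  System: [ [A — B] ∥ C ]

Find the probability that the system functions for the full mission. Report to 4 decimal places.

R(A) = exp(−0.000055 × 5000) = 0.759572
R(B) = exp(−0.000038 × 5000) = 0.826959
R(C) = exp(−0.000028 × 5000) = 0.869358
Series (A and B): 0.759572 × 0.826959 = 0.628135
Parallel ([0.628135] and C): 1 − (1 − 0.628135)(1 − 0.869358) = 0.9514

0.9514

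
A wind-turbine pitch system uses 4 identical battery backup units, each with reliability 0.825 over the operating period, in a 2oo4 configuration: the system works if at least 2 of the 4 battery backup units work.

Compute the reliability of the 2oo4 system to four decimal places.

R = Σ_{i=2}^{4} C(4,i) p^i (1−p)^{4−i} with p = 0.825
C(4,2)·0.825^2·0.175^2 = 0.125065
C(4,3)·0.825^3·0.175^1 = 0.393061
C(4,4)·0.825^4·0.175^0 = 0.463250
Sum = 0.9814

0.9814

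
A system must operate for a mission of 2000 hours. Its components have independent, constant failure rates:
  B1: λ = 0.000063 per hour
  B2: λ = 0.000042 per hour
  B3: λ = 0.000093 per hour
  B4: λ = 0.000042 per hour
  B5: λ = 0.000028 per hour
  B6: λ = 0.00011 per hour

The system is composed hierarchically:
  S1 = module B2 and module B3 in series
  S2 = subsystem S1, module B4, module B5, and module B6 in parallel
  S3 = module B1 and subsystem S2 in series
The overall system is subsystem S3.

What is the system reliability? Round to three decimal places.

0.881

R(B1) = exp(−0.000063 × 2000) = 0.88161
R(B2) = exp(−0.000042 × 2000) = 0.91943
R(B3) = exp(−0.000093 × 2000) = 0.83027
R(B4) = exp(−0.000042 × 2000) = 0.91943
R(B5) = exp(−0.000028 × 2000) = 0.94554
R(B6) = exp(−0.00011 × 2000) = 0.80252
Series (B2 and B3): 0.91943 × 0.83027 = 0.76338
Parallel ([0.76338], B4, B5, and B6): 1 − (1 − 0.76338)(1 − 0.91943)(1 − 0.94554)(1 − 0.80252) = 0.99979
Series (B1 and [0.99979]): 0.88161 × 0.99979 = 0.881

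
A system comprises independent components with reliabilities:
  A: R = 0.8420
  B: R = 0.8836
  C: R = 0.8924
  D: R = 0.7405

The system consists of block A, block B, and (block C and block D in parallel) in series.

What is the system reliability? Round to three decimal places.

Parallel (C and D): 1 − (1 − 0.89240)(1 − 0.74050) = 0.97208
Series (A, B, and [0.97208]): 0.84200 × 0.88360 × 0.97208 = 0.723

0.723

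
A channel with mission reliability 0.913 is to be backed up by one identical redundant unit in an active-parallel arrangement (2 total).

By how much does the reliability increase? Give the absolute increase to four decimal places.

R_before = 0.913
R_after = 1 − (1 − 0.913)^2 = 0.9924
ΔR = 0.9924 − 0.913 = 0.0794

0.0794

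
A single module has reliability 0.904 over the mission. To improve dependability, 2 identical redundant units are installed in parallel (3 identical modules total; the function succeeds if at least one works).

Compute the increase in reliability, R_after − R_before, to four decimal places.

0.0951

R_before = 0.904
R_after = 1 − (1 − 0.904)^3 = 0.9991
ΔR = 0.9991 − 0.904 = 0.0951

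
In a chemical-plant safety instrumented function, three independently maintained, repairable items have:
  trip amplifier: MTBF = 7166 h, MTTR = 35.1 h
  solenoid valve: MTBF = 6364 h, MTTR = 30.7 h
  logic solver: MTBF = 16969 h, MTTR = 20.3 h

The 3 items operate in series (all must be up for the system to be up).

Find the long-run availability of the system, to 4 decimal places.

A(trip amplifier) = MTBF/(MTBF+MTTR) = 7166/(7166+35.1) = 0.995126
A(solenoid valve) = MTBF/(MTBF+MTTR) = 6364/(6364+30.7) = 0.995199
A(logic solver) = MTBF/(MTBF+MTTR) = 16969/(16969+20.3) = 0.998805
Series availability: 0.995126 × 0.995199 × 0.998805 = 0.9892

0.9892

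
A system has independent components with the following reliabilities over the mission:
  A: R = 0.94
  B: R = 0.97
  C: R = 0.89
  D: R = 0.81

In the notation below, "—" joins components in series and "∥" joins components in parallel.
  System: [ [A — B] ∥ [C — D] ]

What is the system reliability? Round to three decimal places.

0.975

Series (A and B): 0.94000 × 0.97000 = 0.91180
Series (C and D): 0.89000 × 0.81000 = 0.72090
Parallel ([0.91180] and [0.72090]): 1 − (1 − 0.91180)(1 − 0.72090) = 0.975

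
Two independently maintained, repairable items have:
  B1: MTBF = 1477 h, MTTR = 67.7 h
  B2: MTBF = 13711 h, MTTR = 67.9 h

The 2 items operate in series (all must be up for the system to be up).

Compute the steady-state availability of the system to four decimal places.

0.9515

A(B1) = MTBF/(MTBF+MTTR) = 1477/(1477+67.7) = 0.956173
A(B2) = MTBF/(MTBF+MTTR) = 13711/(13711+67.9) = 0.995072
Series availability: 0.956173 × 0.995072 = 0.9515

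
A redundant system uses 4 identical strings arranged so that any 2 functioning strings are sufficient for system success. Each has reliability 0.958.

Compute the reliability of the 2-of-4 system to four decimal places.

R = Σ_{i=2}^{4} C(4,i) p^i (1−p)^{4−i} with p = 0.958
C(4,2)·0.958^2·0.042^2 = 0.009714
C(4,3)·0.958^3·0.042^1 = 0.147709
C(4,4)·0.958^4·0.042^0 = 0.842291
Sum = 0.9997

0.9997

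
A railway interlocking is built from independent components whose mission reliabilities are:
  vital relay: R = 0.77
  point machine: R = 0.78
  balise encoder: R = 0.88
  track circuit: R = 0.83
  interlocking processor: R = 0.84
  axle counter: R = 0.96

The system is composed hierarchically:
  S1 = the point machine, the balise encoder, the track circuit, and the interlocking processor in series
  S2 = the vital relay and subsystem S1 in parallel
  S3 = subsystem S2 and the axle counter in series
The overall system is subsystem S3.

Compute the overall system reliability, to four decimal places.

Series (point machine, balise encoder, track circuit, and interlocking processor): 0.780000 × 0.880000 × 0.830000 × 0.840000 = 0.478558
Parallel (vital relay and [0.478558]): 1 − (1 − 0.770000)(1 − 0.478558) = 0.880068
Series ([0.880068] and axle counter): 0.880068 × 0.960000 = 0.8449

0.8449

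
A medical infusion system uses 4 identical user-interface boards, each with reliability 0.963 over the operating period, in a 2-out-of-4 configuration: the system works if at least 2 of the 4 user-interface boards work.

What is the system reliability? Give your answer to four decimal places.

0.9998

R = Σ_{i=2}^{4} C(4,i) p^i (1−p)^{4−i} with p = 0.963
C(4,2)·0.963^2·0.037^2 = 0.007617
C(4,3)·0.963^3·0.037^1 = 0.132172
C(4,4)·0.963^4·0.037^0 = 0.860013
Sum = 0.9998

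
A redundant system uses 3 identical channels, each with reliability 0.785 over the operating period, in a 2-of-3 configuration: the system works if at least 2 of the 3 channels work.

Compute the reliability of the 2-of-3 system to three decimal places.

R = Σ_{i=2}^{3} C(3,i) p^i (1−p)^{3−i} with p = 0.785
C(3,2)·0.785^2·0.215^1 = 0.39747
C(3,3)·0.785^3·0.215^0 = 0.48374
Sum = 0.881

0.881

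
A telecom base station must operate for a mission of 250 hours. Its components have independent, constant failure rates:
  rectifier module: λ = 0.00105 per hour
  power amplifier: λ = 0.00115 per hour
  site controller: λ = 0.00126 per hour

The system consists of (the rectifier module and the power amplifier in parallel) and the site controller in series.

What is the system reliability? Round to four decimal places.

R(rectifier module) = exp(−0.00105 × 250) = 0.769126
R(power amplifier) = exp(−0.00115 × 250) = 0.750137
R(site controller) = exp(−0.00126 × 250) = 0.729789
Parallel (rectifier module and power amplifier): 1 − (1 − 0.769126)(1 − 0.750137) = 0.942313
Series ([0.942313] and site controller): 0.942313 × 0.729789 = 0.6877

0.6877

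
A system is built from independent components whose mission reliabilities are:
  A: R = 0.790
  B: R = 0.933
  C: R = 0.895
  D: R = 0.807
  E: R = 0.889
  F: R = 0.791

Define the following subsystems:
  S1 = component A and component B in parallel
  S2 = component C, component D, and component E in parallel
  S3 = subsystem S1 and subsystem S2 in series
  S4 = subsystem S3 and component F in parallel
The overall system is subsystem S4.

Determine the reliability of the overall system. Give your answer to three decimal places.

0.997

Parallel (A and B): 1 − (1 − 0.79000)(1 − 0.93300) = 0.98593
Parallel (C, D, and E): 1 − (1 − 0.89500)(1 − 0.80700)(1 − 0.88900) = 0.99775
Series ([0.98593] and [0.99775]): 0.98593 × 0.99775 = 0.98371
Parallel ([0.98371] and F): 1 − (1 − 0.98371)(1 − 0.79100) = 0.997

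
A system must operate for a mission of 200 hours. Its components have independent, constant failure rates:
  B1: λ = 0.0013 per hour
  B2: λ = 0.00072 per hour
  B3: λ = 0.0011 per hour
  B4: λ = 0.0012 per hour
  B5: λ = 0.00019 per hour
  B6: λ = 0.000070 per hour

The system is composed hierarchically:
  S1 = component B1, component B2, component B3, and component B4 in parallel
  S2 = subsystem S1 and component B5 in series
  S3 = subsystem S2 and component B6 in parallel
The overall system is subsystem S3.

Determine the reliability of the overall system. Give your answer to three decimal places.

R(B1) = exp(−0.0013 × 200) = 0.77105
R(B2) = exp(−0.00072 × 200) = 0.86589
R(B3) = exp(−0.0011 × 200) = 0.80252
R(B4) = exp(−0.0012 × 200) = 0.78663
R(B5) = exp(−0.00019 × 200) = 0.96271
R(B6) = exp(−0.000070 × 200) = 0.98610
Parallel (B1, B2, B3, and B4): 1 − (1 − 0.77105)(1 − 0.86589)(1 − 0.80252)(1 − 0.78663) = 0.99871
Series ([0.99871] and B5): 0.99871 × 0.96271 = 0.96147
Parallel ([0.96147] and B6): 1 − (1 − 0.96147)(1 − 0.98610) = 0.999

0.999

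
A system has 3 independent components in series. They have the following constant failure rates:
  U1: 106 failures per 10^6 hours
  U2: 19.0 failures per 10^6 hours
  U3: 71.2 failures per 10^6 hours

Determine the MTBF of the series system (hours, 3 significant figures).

5100

Series of exponential components: λ_sys = Σ λ_i
λ_sys = 0.000106 + 0.0000190 + 0.0000712 = 1.9620e-04 /h
MTBF = 1 / λ_sys = 5100 h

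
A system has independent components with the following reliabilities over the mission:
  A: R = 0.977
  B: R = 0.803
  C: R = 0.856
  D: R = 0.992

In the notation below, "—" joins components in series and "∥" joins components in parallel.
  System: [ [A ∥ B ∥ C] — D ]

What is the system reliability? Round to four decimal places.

Parallel (A, B, and C): 1 − (1 − 0.977000)(1 − 0.803000)(1 − 0.856000) = 0.999348
Series ([0.999348] and D): 0.999348 × 0.992000 = 0.9914

0.9914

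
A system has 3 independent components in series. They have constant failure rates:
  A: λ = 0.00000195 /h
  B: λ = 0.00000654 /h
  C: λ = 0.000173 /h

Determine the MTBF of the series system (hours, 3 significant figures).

5510

Series of exponential components: λ_sys = Σ λ_i
λ_sys = 0.00000195 + 0.00000654 + 0.000173 = 1.8149e-04 /h
MTBF = 1 / λ_sys = 5510 h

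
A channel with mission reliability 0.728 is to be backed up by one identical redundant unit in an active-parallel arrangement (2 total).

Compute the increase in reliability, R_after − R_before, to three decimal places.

0.198

R_before = 0.728
R_after = 1 − (1 − 0.728)^2 = 0.926
ΔR = 0.926 − 0.728 = 0.198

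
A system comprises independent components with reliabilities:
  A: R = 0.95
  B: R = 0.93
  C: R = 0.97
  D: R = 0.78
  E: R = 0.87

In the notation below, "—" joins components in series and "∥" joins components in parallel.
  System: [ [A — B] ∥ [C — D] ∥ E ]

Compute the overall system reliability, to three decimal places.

0.996

Series (A and B): 0.95000 × 0.93000 = 0.88350
Series (C and D): 0.97000 × 0.78000 = 0.75660
Parallel ([0.88350], [0.75660], and E): 1 − (1 − 0.88350)(1 − 0.75660)(1 − 0.87000) = 0.996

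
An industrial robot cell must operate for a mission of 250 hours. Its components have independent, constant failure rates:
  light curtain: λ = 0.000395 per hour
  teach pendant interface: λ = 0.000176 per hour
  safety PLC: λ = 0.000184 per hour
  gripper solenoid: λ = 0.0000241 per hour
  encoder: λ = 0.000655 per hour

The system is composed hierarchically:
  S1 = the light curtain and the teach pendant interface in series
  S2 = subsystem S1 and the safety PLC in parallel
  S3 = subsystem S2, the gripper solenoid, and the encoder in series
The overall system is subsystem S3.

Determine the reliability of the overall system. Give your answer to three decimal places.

R(light curtain) = exp(−0.000395 × 250) = 0.90597
R(teach pendant interface) = exp(−0.000176 × 250) = 0.95695
R(safety PLC) = exp(−0.000184 × 250) = 0.95504
R(gripper solenoid) = exp(−0.0000241 × 250) = 0.99399
R(encoder) = exp(−0.000655 × 250) = 0.84895
Series (light curtain and teach pendant interface): 0.90597 × 0.95695 = 0.86697
Parallel ([0.86697] and safety PLC): 1 − (1 − 0.86697)(1 − 0.95504) = 0.99402
Series ([0.99402], gripper solenoid, and encoder): 0.99402 × 0.99399 × 0.84895 = 0.839

0.839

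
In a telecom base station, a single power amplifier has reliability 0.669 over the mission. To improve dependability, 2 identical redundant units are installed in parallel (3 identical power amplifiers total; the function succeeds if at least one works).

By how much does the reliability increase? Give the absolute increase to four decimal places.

R_before = 0.669
R_after = 1 − (1 − 0.669)^3 = 0.9637
ΔR = 0.9637 − 0.669 = 0.2947

0.2947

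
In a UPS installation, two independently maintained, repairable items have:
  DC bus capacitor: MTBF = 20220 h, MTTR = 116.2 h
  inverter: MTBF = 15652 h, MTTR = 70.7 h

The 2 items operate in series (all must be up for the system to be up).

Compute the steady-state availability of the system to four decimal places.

0.9898

A(DC bus capacitor) = MTBF/(MTBF+MTTR) = 20220/(20220+116.2) = 0.994286
A(inverter) = MTBF/(MTBF+MTTR) = 15652/(15652+70.7) = 0.995503
Series availability: 0.994286 × 0.995503 = 0.9898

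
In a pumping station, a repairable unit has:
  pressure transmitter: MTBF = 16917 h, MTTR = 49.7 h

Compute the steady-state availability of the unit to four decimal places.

0.9971

A(pressure transmitter) = MTBF/(MTBF+MTTR) = 16917/(16917+49.7) = 0.9971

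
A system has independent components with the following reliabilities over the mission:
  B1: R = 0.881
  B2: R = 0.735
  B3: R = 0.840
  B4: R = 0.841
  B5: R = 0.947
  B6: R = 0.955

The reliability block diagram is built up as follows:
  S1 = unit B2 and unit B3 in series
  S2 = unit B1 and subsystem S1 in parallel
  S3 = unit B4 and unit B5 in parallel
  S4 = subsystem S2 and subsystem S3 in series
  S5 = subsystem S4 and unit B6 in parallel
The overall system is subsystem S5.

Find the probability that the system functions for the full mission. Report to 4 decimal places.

0.9976

Series (B2 and B3): 0.735000 × 0.840000 = 0.617400
Parallel (B1 and [0.617400]): 1 − (1 − 0.881000)(1 − 0.617400) = 0.954471
Parallel (B4 and B5): 1 − (1 − 0.841000)(1 − 0.947000) = 0.991573
Series ([0.954471] and [0.991573]): 0.954471 × 0.991573 = 0.946428
Parallel ([0.946428] and B6): 1 − (1 − 0.946428)(1 − 0.955000) = 0.9976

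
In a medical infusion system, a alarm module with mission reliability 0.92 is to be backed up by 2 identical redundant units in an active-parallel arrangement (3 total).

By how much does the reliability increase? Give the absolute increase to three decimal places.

R_before = 0.92
R_after = 1 − (1 − 0.92)^3 = 0.999
ΔR = 0.999 − 0.92 = 0.079

0.079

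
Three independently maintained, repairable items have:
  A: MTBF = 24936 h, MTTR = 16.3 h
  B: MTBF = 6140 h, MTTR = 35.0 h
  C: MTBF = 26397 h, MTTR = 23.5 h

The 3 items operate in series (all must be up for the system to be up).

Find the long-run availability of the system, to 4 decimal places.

A(A) = MTBF/(MTBF+MTTR) = 24936/(24936+16.3) = 0.999347
A(B) = MTBF/(MTBF+MTTR) = 6140/(6140+35.0) = 0.994332
A(C) = MTBF/(MTBF+MTTR) = 26397/(26397+23.5) = 0.999111
Series availability: 0.999347 × 0.994332 × 0.999111 = 0.9928

0.9928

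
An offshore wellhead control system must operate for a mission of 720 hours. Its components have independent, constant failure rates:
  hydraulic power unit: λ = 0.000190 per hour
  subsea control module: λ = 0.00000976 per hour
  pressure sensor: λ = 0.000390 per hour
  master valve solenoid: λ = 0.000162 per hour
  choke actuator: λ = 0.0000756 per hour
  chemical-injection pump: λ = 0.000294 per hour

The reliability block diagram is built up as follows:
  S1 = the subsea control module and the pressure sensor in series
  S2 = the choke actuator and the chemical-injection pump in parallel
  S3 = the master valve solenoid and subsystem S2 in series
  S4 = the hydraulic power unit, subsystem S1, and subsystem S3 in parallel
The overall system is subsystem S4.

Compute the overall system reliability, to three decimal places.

R(hydraulic power unit) = exp(−0.000190 × 720) = 0.87214
R(subsea control module) = exp(−0.00000976 × 720) = 0.99300
R(pressure sensor) = exp(−0.000390 × 720) = 0.75518
R(master valve solenoid) = exp(−0.000162 × 720) = 0.88991
R(choke actuator) = exp(−0.0000756 × 720) = 0.94702
R(chemical-injection pump) = exp(−0.000294 × 720) = 0.80922
Series (subsea control module and pressure sensor): 0.99300 × 0.75518 = 0.74989
Parallel (choke actuator and chemical-injection pump): 1 − (1 − 0.94702)(1 − 0.80922) = 0.98989
Series (master valve solenoid and [0.98989]): 0.88991 × 0.98989 = 0.88091
Parallel (hydraulic power unit, [0.74989], and [0.88091]): 1 − (1 − 0.87214)(1 − 0.74989)(1 − 0.88091) = 0.996

0.996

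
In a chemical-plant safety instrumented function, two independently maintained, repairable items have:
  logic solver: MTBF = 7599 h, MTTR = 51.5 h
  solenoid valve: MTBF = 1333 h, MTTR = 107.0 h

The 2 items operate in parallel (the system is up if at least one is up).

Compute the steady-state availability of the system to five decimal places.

A(logic solver) = MTBF/(MTBF+MTTR) = 7599/(7599+51.5) = 0.993268
A(solenoid valve) = MTBF/(MTBF+MTTR) = 1333/(1333+107.0) = 0.925694
Parallel availability: 1 − (1 − 0.993268)(1 − 0.925694) = 0.99950

0.99950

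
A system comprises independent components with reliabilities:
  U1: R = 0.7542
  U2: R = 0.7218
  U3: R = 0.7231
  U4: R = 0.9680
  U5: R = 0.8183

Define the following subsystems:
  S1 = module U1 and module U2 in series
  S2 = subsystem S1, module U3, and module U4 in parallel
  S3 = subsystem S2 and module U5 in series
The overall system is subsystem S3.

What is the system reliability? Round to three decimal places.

Series (U1 and U2): 0.75420 × 0.72180 = 0.54438
Parallel ([0.54438], U3, and U4): 1 − (1 − 0.54438)(1 − 0.72310)(1 − 0.96800) = 0.99596
Series ([0.99596] and U5): 0.99596 × 0.81830 = 0.815

0.815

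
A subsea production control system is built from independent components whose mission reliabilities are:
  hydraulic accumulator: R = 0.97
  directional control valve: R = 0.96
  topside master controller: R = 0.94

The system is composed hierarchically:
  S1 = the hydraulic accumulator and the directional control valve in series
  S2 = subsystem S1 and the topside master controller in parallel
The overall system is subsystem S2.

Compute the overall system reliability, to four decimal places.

0.9959

Series (hydraulic accumulator and directional control valve): 0.970000 × 0.960000 = 0.931200
Parallel ([0.931200] and topside master controller): 1 − (1 − 0.931200)(1 − 0.940000) = 0.9959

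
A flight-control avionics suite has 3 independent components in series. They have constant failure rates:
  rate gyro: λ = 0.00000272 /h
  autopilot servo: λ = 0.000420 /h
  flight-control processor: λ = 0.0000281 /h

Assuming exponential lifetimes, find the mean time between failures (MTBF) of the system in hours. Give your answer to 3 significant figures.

Series of exponential components: λ_sys = Σ λ_i
λ_sys = 0.00000272 + 0.000420 + 0.0000281 = 4.5082e-04 /h
MTBF = 1 / λ_sys = 2220 h

2220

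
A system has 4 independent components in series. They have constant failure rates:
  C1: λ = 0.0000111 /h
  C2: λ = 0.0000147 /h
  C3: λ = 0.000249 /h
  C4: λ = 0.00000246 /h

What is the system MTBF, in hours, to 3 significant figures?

3610

Series of exponential components: λ_sys = Σ λ_i
λ_sys = 0.0000111 + 0.0000147 + 0.000249 + 0.00000246 = 2.7726e-04 /h
MTBF = 1 / λ_sys = 3610 h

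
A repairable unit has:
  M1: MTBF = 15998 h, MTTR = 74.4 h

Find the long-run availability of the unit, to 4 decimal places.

A(M1) = MTBF/(MTBF+MTTR) = 15998/(15998+74.4) = 0.9954

0.9954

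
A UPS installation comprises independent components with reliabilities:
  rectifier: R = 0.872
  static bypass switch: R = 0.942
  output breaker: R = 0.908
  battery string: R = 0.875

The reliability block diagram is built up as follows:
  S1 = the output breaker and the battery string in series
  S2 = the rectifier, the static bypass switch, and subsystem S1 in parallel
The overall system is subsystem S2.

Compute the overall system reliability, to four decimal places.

Series (output breaker and battery string): 0.908000 × 0.875000 = 0.794500
Parallel (rectifier, static bypass switch, and [0.794500]): 1 − (1 − 0.872000)(1 − 0.942000)(1 − 0.794500) = 0.9985

0.9985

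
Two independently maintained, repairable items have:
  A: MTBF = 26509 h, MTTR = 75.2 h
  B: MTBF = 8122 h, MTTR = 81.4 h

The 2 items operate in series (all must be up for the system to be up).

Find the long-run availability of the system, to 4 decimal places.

A(A) = MTBF/(MTBF+MTTR) = 26509/(26509+75.2) = 0.997171
A(B) = MTBF/(MTBF+MTTR) = 8122/(8122+81.4) = 0.990077
Series availability: 0.997171 × 0.990077 = 0.9873

0.9873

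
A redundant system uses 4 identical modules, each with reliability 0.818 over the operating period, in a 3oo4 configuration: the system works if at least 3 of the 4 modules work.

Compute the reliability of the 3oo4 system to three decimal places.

R = Σ_{i=3}^{4} C(4,i) p^i (1−p)^{4−i} with p = 0.818
C(4,3)·0.818^3·0.182^1 = 0.39847
C(4,4)·0.818^4·0.182^0 = 0.44773
Sum = 0.846

0.846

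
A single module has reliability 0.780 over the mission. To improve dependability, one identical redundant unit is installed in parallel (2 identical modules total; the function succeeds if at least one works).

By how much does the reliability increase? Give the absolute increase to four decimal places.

0.1716

R_before = 0.780
R_after = 1 − (1 − 0.780)^2 = 0.9516
ΔR = 0.9516 − 0.780 = 0.1716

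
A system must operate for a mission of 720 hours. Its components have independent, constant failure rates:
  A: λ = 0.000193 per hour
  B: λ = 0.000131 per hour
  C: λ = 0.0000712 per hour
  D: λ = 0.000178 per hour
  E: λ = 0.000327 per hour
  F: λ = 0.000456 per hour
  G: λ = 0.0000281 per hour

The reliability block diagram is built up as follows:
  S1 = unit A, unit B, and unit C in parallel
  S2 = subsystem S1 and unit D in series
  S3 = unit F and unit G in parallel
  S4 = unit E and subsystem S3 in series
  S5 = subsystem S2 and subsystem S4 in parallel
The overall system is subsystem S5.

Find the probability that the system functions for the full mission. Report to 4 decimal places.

0.9741

R(A) = exp(−0.000193 × 720) = 0.870263
R(B) = exp(−0.000131 × 720) = 0.909992
R(C) = exp(−0.0000712 × 720) = 0.950028
R(D) = exp(−0.000178 × 720) = 0.879713
R(E) = exp(−0.000327 × 720) = 0.790223
R(F) = exp(−0.000456 × 720) = 0.720133
R(G) = exp(−0.0000281 × 720) = 0.979971
Parallel (A, B, and C): 1 − (1 − 0.870263)(1 − 0.909992)(1 − 0.950028) = 0.999416
Series ([0.999416] and D): 0.999416 × 0.879713 = 0.879199
Parallel (F and G): 1 − (1 − 0.720133)(1 − 0.979971) = 0.994395
Series (E and [0.994395]): 0.790223 × 0.994395 = 0.785794
Parallel ([0.879199] and [0.785794]): 1 − (1 − 0.879199)(1 − 0.785794) = 0.9741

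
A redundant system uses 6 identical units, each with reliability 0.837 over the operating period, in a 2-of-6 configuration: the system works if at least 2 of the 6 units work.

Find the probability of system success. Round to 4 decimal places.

R = Σ_{i=2}^{6} C(6,i) p^i (1−p)^{6−i} with p = 0.837
C(6,2)·0.837^2·0.163^4 = 0.007418
C(6,3)·0.837^3·0.163^3 = 0.050789
C(6,4)·0.837^4·0.163^2 = 0.195600
C(6,5)·0.837^5·0.163^1 = 0.401759
C(6,6)·0.837^6·0.163^0 = 0.343837
Sum = 0.9994

0.9994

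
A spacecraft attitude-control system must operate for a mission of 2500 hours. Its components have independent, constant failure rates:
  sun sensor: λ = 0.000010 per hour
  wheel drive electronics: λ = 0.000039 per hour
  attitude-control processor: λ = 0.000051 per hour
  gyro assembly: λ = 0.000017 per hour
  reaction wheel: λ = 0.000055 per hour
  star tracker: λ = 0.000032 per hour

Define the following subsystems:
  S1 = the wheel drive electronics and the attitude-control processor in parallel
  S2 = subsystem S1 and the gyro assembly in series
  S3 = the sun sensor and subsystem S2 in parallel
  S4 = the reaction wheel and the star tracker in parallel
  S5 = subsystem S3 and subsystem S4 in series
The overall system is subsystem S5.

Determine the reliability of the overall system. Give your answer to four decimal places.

0.9888

R(sun sensor) = exp(−0.000010 × 2500) = 0.975310
R(wheel drive electronics) = exp(−0.000039 × 2500) = 0.907102
R(attitude-control processor) = exp(−0.000051 × 2500) = 0.880293
R(gyro assembly) = exp(−0.000017 × 2500) = 0.958390
R(reaction wheel) = exp(−0.000055 × 2500) = 0.871534
R(star tracker) = exp(−0.000032 × 2500) = 0.923116
Parallel (wheel drive electronics and attitude-control processor): 1 − (1 − 0.907102)(1 − 0.880293) = 0.988879
Series ([0.988879] and gyro assembly): 0.988879 × 0.958390 = 0.947732
Parallel (sun sensor and [0.947732]): 1 − (1 − 0.975310)(1 − 0.947732) = 0.998710
Parallel (reaction wheel and star tracker): 1 − (1 − 0.871534)(1 − 0.923116) = 0.990123
Series ([0.998710] and [0.990123]): 0.998710 × 0.990123 = 0.9888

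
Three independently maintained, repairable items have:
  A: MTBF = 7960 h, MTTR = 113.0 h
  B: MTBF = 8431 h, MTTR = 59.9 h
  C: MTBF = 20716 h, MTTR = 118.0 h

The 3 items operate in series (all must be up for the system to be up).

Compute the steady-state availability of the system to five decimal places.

0.97350

A(A) = MTBF/(MTBF+MTTR) = 7960/(7960+113.0) = 0.986003
A(B) = MTBF/(MTBF+MTTR) = 8431/(8431+59.9) = 0.992945
A(C) = MTBF/(MTBF+MTTR) = 20716/(20716+118.0) = 0.994336
Series availability: 0.986003 × 0.992945 × 0.994336 = 0.97350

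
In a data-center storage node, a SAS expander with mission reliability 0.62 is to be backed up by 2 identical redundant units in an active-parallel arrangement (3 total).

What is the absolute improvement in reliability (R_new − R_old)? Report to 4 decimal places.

0.3251

R_before = 0.62
R_after = 1 − (1 − 0.62)^3 = 0.9451
ΔR = 0.9451 − 0.62 = 0.3251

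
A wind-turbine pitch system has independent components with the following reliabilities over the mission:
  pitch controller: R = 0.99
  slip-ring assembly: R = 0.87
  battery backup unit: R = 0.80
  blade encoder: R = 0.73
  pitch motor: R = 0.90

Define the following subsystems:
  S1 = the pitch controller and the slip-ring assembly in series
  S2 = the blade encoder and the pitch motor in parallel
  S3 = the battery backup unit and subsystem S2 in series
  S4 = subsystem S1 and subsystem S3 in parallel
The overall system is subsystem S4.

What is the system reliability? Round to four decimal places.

Series (pitch controller and slip-ring assembly): 0.990000 × 0.870000 = 0.861300
Parallel (blade encoder and pitch motor): 1 − (1 − 0.730000)(1 − 0.900000) = 0.973000
Series (battery backup unit and [0.973000]): 0.800000 × 0.973000 = 0.778400
Parallel ([0.861300] and [0.778400]): 1 − (1 − 0.861300)(1 − 0.778400) = 0.9693

0.9693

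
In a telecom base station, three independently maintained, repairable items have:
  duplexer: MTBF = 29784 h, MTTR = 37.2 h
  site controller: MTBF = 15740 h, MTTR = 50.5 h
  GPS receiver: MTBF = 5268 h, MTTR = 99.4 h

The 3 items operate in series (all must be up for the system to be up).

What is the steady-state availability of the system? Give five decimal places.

A(duplexer) = MTBF/(MTBF+MTTR) = 29784/(29784+37.2) = 0.998753
A(site controller) = MTBF/(MTBF+MTTR) = 15740/(15740+50.5) = 0.996802
A(GPS receiver) = MTBF/(MTBF+MTTR) = 5268/(5268+99.4) = 0.981481
Series availability: 0.998753 × 0.996802 × 0.981481 = 0.97712

0.97712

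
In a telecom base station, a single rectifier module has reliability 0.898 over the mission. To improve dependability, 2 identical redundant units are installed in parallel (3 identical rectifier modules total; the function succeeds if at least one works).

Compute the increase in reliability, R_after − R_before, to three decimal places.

R_before = 0.898
R_after = 1 − (1 − 0.898)^3 = 0.999
ΔR = 0.999 − 0.898 = 0.101

0.101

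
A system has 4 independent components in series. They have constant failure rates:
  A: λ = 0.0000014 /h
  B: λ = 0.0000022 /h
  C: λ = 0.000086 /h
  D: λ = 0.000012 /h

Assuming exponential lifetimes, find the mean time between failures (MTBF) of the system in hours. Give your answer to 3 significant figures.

Series of exponential components: λ_sys = Σ λ_i
λ_sys = 0.0000014 + 0.0000022 + 0.000086 + 0.000012 = 1.0160e-04 /h
MTBF = 1 / λ_sys = 9840 h

9840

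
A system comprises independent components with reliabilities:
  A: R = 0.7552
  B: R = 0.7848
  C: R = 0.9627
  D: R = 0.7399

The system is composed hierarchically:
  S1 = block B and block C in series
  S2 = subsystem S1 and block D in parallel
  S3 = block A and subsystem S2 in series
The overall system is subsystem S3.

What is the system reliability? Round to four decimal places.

Series (B and C): 0.784800 × 0.962700 = 0.755527
Parallel ([0.755527] and D): 1 − (1 − 0.755527)(1 − 0.739900) = 0.936413
Series (A and [0.936413]): 0.755200 × 0.936413 = 0.7072

0.7072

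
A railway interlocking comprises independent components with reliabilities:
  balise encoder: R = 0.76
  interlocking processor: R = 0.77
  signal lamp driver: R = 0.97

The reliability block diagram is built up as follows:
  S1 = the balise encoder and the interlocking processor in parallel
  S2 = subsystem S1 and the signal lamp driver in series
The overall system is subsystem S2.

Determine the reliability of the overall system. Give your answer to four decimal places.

Parallel (balise encoder and interlocking processor): 1 − (1 − 0.760000)(1 − 0.770000) = 0.944800
Series ([0.944800] and signal lamp driver): 0.944800 × 0.970000 = 0.9165

0.9165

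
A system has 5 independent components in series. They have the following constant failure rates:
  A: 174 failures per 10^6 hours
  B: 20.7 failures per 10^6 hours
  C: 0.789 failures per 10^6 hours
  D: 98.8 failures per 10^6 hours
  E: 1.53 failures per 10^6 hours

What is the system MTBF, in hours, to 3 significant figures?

3380

Series of exponential components: λ_sys = Σ λ_i
λ_sys = 0.000174 + 0.0000207 + 0.000000789 + 0.0000988 + 0.00000153 = 2.9582e-04 /h
MTBF = 1 / λ_sys = 3380 h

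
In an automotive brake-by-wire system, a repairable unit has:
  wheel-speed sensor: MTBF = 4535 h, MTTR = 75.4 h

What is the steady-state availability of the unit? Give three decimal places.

0.984

A(wheel-speed sensor) = MTBF/(MTBF+MTTR) = 4535/(4535+75.4) = 0.984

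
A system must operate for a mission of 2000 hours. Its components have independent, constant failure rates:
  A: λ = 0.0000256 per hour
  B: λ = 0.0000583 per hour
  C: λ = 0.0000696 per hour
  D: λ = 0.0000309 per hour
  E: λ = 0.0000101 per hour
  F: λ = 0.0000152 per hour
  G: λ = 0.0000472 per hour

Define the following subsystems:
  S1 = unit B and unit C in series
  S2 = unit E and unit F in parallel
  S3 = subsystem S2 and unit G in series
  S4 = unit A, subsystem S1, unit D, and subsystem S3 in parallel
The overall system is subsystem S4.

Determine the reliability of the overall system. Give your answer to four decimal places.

R(A) = exp(−0.0000256 × 2000) = 0.950089
R(B) = exp(−0.0000583 × 2000) = 0.889941
R(C) = exp(−0.0000696 × 2000) = 0.870054
R(D) = exp(−0.0000309 × 2000) = 0.940071
R(E) = exp(−0.0000101 × 2000) = 0.980003
R(F) = exp(−0.0000152 × 2000) = 0.970057
R(G) = exp(−0.0000472 × 2000) = 0.909919
Series (B and C): 0.889941 × 0.870054 = 0.774297
Parallel (E and F): 1 − (1 − 0.980003)(1 − 0.970057) = 0.999401
Series ([0.999401] and G): 0.999401 × 0.909919 = 0.909374
Parallel (A, [0.774297], D, and [0.909374]): 1 − (1 − 0.950089)(1 − 0.774297)(1 − 0.940071)(1 − 0.909374) = 0.9999

0.9999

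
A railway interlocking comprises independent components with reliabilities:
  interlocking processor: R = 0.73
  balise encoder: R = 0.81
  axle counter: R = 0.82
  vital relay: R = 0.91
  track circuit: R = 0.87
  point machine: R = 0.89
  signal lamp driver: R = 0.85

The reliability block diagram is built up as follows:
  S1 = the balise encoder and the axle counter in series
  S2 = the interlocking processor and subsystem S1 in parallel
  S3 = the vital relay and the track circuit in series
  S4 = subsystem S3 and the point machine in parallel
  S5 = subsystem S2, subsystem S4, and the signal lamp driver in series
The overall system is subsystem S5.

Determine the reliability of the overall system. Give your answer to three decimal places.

Series (balise encoder and axle counter): 0.81000 × 0.82000 = 0.66420
Parallel (interlocking processor and [0.66420]): 1 − (1 − 0.73000)(1 − 0.66420) = 0.90933
Series (vital relay and track circuit): 0.91000 × 0.87000 = 0.79170
Parallel ([0.79170] and point machine): 1 − (1 − 0.79170)(1 − 0.89000) = 0.97709
Series ([0.90933], [0.97709], and signal lamp driver): 0.90933 × 0.97709 × 0.85000 = 0.755

0.755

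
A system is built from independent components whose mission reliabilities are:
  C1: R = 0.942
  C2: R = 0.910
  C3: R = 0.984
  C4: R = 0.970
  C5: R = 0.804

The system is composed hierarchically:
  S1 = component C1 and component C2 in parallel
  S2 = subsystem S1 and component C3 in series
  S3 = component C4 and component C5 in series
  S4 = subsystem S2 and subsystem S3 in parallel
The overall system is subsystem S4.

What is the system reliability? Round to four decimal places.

0.9953

Parallel (C1 and C2): 1 − (1 − 0.942000)(1 − 0.910000) = 0.994780
Series ([0.994780] and C3): 0.994780 × 0.984000 = 0.978864
Series (C4 and C5): 0.970000 × 0.804000 = 0.779880
Parallel ([0.978864] and [0.779880]): 1 − (1 − 0.978864)(1 − 0.779880) = 0.9953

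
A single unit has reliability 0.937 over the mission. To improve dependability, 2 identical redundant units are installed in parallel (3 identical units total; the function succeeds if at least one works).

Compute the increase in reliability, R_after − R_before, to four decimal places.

R_before = 0.937
R_after = 1 − (1 − 0.937)^3 = 0.9997
ΔR = 0.9997 − 0.937 = 0.0627

0.0627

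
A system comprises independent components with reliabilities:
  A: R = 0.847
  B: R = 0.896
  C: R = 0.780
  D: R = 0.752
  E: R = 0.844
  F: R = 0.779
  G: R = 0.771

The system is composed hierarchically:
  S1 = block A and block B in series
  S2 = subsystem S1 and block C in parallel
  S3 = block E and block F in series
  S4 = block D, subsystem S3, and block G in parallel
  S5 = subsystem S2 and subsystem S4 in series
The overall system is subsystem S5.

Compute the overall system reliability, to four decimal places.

Series (A and B): 0.847000 × 0.896000 = 0.758912
Parallel ([0.758912] and C): 1 − (1 − 0.758912)(1 − 0.780000) = 0.946961
Series (E and F): 0.844000 × 0.779000 = 0.657476
Parallel (D, [0.657476], and G): 1 − (1 − 0.752000)(1 − 0.657476)(1 − 0.771000) = 0.980547
Series ([0.946961] and [0.980547]): 0.946961 × 0.980547 = 0.9285

0.9285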